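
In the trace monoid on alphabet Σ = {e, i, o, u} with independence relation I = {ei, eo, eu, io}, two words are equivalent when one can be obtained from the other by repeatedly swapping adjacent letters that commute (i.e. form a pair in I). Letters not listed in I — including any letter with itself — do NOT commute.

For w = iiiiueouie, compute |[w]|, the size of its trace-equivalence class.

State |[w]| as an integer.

45

0(i) covers ∅
1(i) covers 0:i
2(i) covers 1:i
3(i) covers 2:i
4(u) covers 3:i
5(e) covers ∅
6(o) covers 4:u
7(u) covers 6:o
8(i) covers 7:u
9(e) covers 5:e
floor of heap: 0:i, 5:e
completions by unplaced set U, small U first (add the entries for U minus each lowest piece of U):
  |U|=1: {8}:1  {9}:1
  |U|=2: {5,9}:1  {7,8}:1  {8,9}:2
  |U|=3: {5,8,9}:3  {6,7,8}:1  {7,8,9}:3
  |U|=4: {4,6,7,8}:1  {5,7,8,9}:6  {6,7,8,9}:4
  |U|=5: {3,4,6,7,8}:1  {4,6,7,8,9}:5  {5,6,7,8,9}:10
  |U|=6: {2,3,4,6,7,8}:1  {3,4,6,7,8,9}:6  {4,5,6,7,8,9}:15
  |U|=7: {1,2,3,4,6,7,8}:1  {2,3,4,6,7,8,9}:7  {3,4,5,6,7,8,9}:21
  |U|=8: {0,1,2,3,4,6,7,8}:1  {1,2,3,4,6,7,8,9}:8  {2,3,4,5,6,7,8,9}:28
  start at 0(i): 36
  start at 5(e): 9
sum over floor = 45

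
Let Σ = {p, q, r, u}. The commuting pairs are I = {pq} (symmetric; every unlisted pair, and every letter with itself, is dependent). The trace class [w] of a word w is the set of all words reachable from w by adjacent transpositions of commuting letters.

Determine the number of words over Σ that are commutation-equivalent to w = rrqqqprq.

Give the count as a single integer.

4

#0=r has no predecessor
#1=r depends on [0:r]
#2=q depends on [1:r]
#3=q depends on [2:q]
#4=q depends on [3:q]
#5=p depends on [1:r]
#6=r depends on [4:q, 5:p]
#7=q depends on [6:r]
sources: [0:r]
N(rest) = Σ N(rest − s) over sources s of rest; N(one piece) = 1:
  size 1 → [7]=1
  size 2 → [6,7]=1
  size 3 → [4,6,7]=1  [5,6,7]=1
  size 4 → [3,4,6,7]=1  [4,5,6,7]=2
  size 5 → [2,3,4,6,7]=1  [3,4,5,6,7]=3
  size 6 → [2,3,4,5,6,7]=4
  first=0(r) contributes 4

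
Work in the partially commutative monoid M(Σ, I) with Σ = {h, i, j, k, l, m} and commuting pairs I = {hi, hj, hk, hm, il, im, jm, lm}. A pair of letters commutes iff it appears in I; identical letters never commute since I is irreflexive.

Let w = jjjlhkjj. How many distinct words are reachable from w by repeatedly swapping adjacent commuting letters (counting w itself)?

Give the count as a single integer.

piece 0:j — minimal
piece 1:j rests on {0:j}
piece 2:j rests on {1:j}
piece 3:l rests on {2:j}
piece 4:h rests on {3:l}
piece 5:k rests on {3:l}
piece 6:j rests on {5:k}
piece 7:j rests on {6:j}
minimal pieces: {0:j}
ways to finish when only these pieces remain (= sum over removing one remaining piece with nothing left below it):
  1 left: {4}→1  {7}→1
  2 left: {4,7}→2  {6,7}→1
  3 left: {4,6,7}→3  {5,6,7}→1
  4 left: {4,5,6,7}→4
  5 left: {3,4,5,6,7}→4
  6 left: {2,3,4,5,6,7}→4
  placing 0:j first → 4 extensions

4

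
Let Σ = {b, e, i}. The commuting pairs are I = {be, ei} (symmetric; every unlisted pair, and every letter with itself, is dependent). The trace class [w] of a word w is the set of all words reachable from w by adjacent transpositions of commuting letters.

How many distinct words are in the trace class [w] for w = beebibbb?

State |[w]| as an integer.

drop 0:b onto floor
drop 1:e onto floor
drop 2:e onto {1:e}
drop 3:b onto {0:b}
drop 4:i onto {3:b}
drop 5:b onto {4:i}
drop 6:b onto {5:b}
drop 7:b onto {6:b}
ground layer = {0:b, 1:e}
drop-orders for the pieces not yet dropped (sum over which currently-grounded one goes next):
  1 to go: {2} 1  {7} 1
  2 to go: {1,2} 1  {2,7} 2  {6,7} 1
  3 to go: {1,2,7} 3  {2,6,7} 3  {5,6,7} 1
  4 to go: {1,2,6,7} 6  {2,5,6,7} 4  {4,5,6,7} 1
  5 to go: {1,2,5,6,7} 10  {2,4,5,6,7} 5  {3,4,5,6,7} 1
  6 to go: {0,3,4,5,6,7} 1  {1,2,4,5,6,7} 15  {2,3,4,5,6,7} 6
  if 0:b drops first: 21 orders
  if 1:e drops first: 7 orders
heap linearizations: 28

28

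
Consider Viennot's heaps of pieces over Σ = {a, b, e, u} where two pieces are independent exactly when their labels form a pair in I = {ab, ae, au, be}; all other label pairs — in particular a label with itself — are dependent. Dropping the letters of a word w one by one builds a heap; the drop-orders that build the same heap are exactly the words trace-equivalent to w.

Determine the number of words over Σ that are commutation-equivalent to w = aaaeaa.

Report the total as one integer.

6

#0=a has no predecessor
#1=a depends on [0:a]
#2=a depends on [1:a]
#3=e has no predecessor
#4=a depends on [2:a]
#5=a depends on [4:a]
sources: [0:a, 3:e]
N(rest) = Σ N(rest − s) over sources s of rest; N(one piece) = 1:
  size 1 → [3]=1  [5]=1
  size 2 → [3,5]=2  [4,5]=1
  size 3 → [2,4,5]=1  [3,4,5]=3
  size 4 → [1,2,4,5]=1  [2,3,4,5]=4
  first=0(a) contributes 5
  first=3(e) contributes 1
|[w]| = 6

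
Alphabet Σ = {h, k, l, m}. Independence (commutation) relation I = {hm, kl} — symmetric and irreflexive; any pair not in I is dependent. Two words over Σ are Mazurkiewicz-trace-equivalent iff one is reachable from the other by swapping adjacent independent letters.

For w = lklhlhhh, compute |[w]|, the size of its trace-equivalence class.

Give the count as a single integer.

3

0(l) covers ∅
1(k) covers ∅
2(l) covers 0:l
3(h) covers 1:k, 2:l
4(l) covers 3:h
5(h) covers 4:l
6(h) covers 5:h
7(h) covers 6:h
floor of heap: 0:l, 1:k
completions by unplaced set U, small U first (add the entries for U minus each lowest piece of U):
  |U|=1: {7}:1
  |U|=2: {6,7}:1
  |U|=3: {5,6,7}:1
  |U|=4: {4,5,6,7}:1
  |U|=5: {3,4,5,6,7}:1
  |U|=6: {1,3,4,5,6,7}:1  {2,3,4,5,6,7}:1
  start at 0(l): 2
  start at 1(k): 1
sum over floor = 3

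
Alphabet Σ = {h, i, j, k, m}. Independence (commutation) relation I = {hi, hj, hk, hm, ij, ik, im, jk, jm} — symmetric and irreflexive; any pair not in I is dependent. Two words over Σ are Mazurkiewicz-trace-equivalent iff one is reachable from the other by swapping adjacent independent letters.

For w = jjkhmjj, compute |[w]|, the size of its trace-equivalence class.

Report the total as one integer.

105

#0=j has no predecessor
#1=j depends on [0:j]
#2=k has no predecessor
#3=h has no predecessor
#4=m depends on [2:k]
#5=j depends on [1:j]
#6=j depends on [5:j]
sources: [0:j, 2:k, 3:h]
N(rest) = Σ N(rest − s) over sources s of rest; N(one piece) = 1:
  size 1 → [3]=1  [4]=1  [6]=1
  size 2 → [2,4]=1  [3,4]=2  [3,6]=2  [4,6]=2  [5,6]=1
  size 3 → [1,5,6]=1  [2,3,4]=3  [2,4,6]=3  [3,4,6]=6  [3,5,6]=3  [4,5,6]=3
  size 4 → [0,1,5,6]=1  [1,3,5,6]=4  [1,4,5,6]=4  [2,3,4,6]=12  [2,4,5,6]=6  [3,4,5,6]=12
  size 5 → [0,1,3,5,6]=5  [0,1,4,5,6]=5  [1,2,4,5,6]=10  [1,3,4,5,6]=20  [2,3,4,5,6]=30
  first=0(j) contributes 60
  first=2(k) contributes 30
  first=3(h) contributes 15
|[w]| = 105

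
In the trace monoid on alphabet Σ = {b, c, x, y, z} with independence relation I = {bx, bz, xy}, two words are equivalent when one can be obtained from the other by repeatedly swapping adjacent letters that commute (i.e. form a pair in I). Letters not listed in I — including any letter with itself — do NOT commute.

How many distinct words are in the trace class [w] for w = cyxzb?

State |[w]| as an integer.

5

#0=c has no predecessor
#1=y depends on [0:c]
#2=x depends on [0:c]
#3=z depends on [1:y, 2:x]
#4=b depends on [1:y]
sources: [0:c]
N(rest) = Σ N(rest − s) over sources s of rest; N(one piece) = 1:
  size 1 → [3]=1  [4]=1
  size 2 → [2,3]=1  [3,4]=2
  size 3 → [1,3,4]=2  [2,3,4]=3
  first=0(c) contributes 5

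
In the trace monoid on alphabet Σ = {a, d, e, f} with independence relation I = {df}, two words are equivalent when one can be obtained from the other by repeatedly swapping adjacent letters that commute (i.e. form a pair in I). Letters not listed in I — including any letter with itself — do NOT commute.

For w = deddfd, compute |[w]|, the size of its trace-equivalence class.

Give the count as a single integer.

piece 0:d — minimal
piece 1:e rests on {0:d}
piece 2:d rests on {1:e}
piece 3:d rests on {2:d}
piece 4:f rests on {1:e}
piece 5:d rests on {3:d}
minimal pieces: {0:d}
ways to finish when only these pieces remain (= sum over removing one remaining piece with nothing left below it):
  1 left: {4}→1  {5}→1
  2 left: {3,5}→1  {4,5}→2
  3 left: {2,3,5}→1  {3,4,5}→3
  4 left: {2,3,4,5}→4
  placing 0:d first → 4 extensions

4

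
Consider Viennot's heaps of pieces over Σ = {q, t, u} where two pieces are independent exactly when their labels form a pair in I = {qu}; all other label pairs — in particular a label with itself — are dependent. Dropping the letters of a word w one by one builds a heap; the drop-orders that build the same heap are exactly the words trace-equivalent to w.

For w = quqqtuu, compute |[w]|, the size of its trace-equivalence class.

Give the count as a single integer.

4

#0=q has no predecessor
#1=u has no predecessor
#2=q depends on [0:q]
#3=q depends on [2:q]
#4=t depends on [1:u, 3:q]
#5=u depends on [4:t]
#6=u depends on [5:u]
sources: [0:q, 1:u]
N(rest) = Σ N(rest − s) over sources s of rest; N(one piece) = 1:
  size 1 → [6]=1
  size 2 → [5,6]=1
  size 3 → [4,5,6]=1
  size 4 → [1,4,5,6]=1  [3,4,5,6]=1
  size 5 → [1,3,4,5,6]=2  [2,3,4,5,6]=1
  first=0(q) contributes 3
  first=1(u) contributes 1
|[w]| = 4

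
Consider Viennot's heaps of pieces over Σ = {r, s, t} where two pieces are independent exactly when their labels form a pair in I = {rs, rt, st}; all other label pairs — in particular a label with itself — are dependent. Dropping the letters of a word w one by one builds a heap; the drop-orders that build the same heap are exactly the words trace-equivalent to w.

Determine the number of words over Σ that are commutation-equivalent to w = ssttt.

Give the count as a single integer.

#0=s has no predecessor
#1=s depends on [0:s]
#2=t has no predecessor
#3=t depends on [2:t]
#4=t depends on [3:t]
sources: [0:s, 2:t]
N(rest) = Σ N(rest − s) over sources s of rest; N(one piece) = 1:
  size 1 → [1]=1  [4]=1
  size 2 → [0,1]=1  [1,4]=2  [3,4]=1
  size 3 → [0,1,4]=3  [1,3,4]=3  [2,3,4]=1
  first=0(s) contributes 4
  first=2(t) contributes 6
|[w]| = 10

10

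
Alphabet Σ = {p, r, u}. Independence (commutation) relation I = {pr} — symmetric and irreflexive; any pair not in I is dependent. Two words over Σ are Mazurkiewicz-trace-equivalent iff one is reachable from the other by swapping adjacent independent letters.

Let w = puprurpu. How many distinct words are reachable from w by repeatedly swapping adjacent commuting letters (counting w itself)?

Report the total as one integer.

4

piece 0:p — minimal
piece 1:u rests on {0:p}
piece 2:p rests on {1:u}
piece 3:r rests on {1:u}
piece 4:u rests on {2:p, 3:r}
piece 5:r rests on {4:u}
piece 6:p rests on {4:u}
piece 7:u rests on {5:r, 6:p}
minimal pieces: {0:p}
ways to finish when only these pieces remain (= sum over removing one remaining piece with nothing left below it):
  1 left: {7}→1
  2 left: {5,7}→1  {6,7}→1
  3 left: {5,6,7}→2
  4 left: {4,5,6,7}→2
  5 left: {2,4,5,6,7}→2  {3,4,5,6,7}→2
  6 left: {2,3,4,5,6,7}→4
  placing 0:p first → 4 extensions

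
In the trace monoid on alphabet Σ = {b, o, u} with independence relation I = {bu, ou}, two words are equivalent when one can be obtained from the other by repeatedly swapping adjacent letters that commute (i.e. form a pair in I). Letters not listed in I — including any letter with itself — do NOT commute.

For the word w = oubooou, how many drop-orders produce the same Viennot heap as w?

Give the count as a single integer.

21

drop 0:o onto floor
drop 1:u onto floor
drop 2:b onto {0:o}
drop 3:o onto {2:b}
drop 4:o onto {3:o}
drop 5:o onto {4:o}
drop 6:u onto {1:u}
ground layer = {0:o, 1:u}
drop-orders for the pieces not yet dropped (sum over which currently-grounded one goes next):
  1 to go: {5} 1  {6} 1
  2 to go: {1,6} 1  {4,5} 1  {5,6} 2
  3 to go: {1,5,6} 3  {3,4,5} 1  {4,5,6} 3
  4 to go: {1,4,5,6} 6  {2,3,4,5} 1  {3,4,5,6} 4
  5 to go: {0,2,3,4,5} 1  {1,3,4,5,6} 10  {2,3,4,5,6} 5
  if 0:o drops first: 15 orders
  if 1:u drops first: 6 orders
heap linearizations: 21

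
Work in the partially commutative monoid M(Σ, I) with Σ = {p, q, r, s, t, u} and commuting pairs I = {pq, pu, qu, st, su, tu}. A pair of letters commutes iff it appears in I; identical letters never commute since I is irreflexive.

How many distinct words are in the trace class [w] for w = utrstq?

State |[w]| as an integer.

#0=u has no predecessor
#1=t has no predecessor
#2=r depends on [0:u, 1:t]
#3=s depends on [2:r]
#4=t depends on [2:r]
#5=q depends on [3:s, 4:t]
sources: [0:u, 1:t]
N(rest) = Σ N(rest − s) over sources s of rest; N(one piece) = 1:
  size 1 → [5]=1
  size 2 → [3,5]=1  [4,5]=1
  size 3 → [3,4,5]=2
  size 4 → [2,3,4,5]=2
  first=0(u) contributes 2
  first=1(t) contributes 2
|[w]| = 4

4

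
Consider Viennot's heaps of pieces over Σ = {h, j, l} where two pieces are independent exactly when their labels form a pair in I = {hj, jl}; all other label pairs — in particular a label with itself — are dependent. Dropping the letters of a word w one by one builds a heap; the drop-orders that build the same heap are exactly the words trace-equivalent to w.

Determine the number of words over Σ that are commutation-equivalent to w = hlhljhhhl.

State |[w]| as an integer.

9

0(h) covers ∅
1(l) covers 0:h
2(h) covers 1:l
3(l) covers 2:h
4(j) covers ∅
5(h) covers 3:l
6(h) covers 5:h
7(h) covers 6:h
8(l) covers 7:h
floor of heap: 0:h, 4:j
completions by unplaced set U, small U first (add the entries for U minus each lowest piece of U):
  |U|=1: {4}:1  {8}:1
  |U|=2: {4,8}:2  {7,8}:1
  |U|=3: {4,7,8}:3  {6,7,8}:1
  |U|=4: {4,6,7,8}:4  {5,6,7,8}:1
  |U|=5: {3,5,6,7,8}:1  {4,5,6,7,8}:5
  |U|=6: {2,3,5,6,7,8}:1  {3,4,5,6,7,8}:6
  |U|=7: {1,2,3,5,6,7,8}:1  {2,3,4,5,6,7,8}:7
  start at 0(h): 8
  start at 4(j): 1
sum over floor = 9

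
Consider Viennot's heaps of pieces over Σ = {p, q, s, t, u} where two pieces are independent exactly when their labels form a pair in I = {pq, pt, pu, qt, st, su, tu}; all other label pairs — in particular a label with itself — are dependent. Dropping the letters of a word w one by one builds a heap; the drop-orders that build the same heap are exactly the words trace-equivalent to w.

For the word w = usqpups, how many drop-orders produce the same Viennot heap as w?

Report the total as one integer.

0(u) covers ∅
1(s) covers ∅
2(q) covers 0:u, 1:s
3(p) covers 1:s
4(u) covers 2:q
5(p) covers 3:p
6(s) covers 2:q, 5:p
floor of heap: 0:u, 1:s
completions by unplaced set U, small U first (add the entries for U minus each lowest piece of U):
  |U|=1: {4}:1  {6}:1
  |U|=2: {4,6}:2  {5,6}:1
  |U|=3: {2,4,6}:2  {3,5,6}:1  {4,5,6}:3
  |U|=4: {0,2,4,6}:2  {2,4,5,6}:5  {3,4,5,6}:4
  |U|=5: {0,2,4,5,6}:7  {2,3,4,5,6}:9
  start at 0(u): 9
  start at 1(s): 16
sum over floor = 25

25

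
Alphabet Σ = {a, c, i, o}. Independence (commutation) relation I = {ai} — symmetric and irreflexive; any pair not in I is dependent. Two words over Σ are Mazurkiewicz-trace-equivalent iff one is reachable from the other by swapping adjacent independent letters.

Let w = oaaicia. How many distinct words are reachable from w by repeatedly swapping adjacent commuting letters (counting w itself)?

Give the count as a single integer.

#0=o has no predecessor
#1=a depends on [0:o]
#2=a depends on [1:a]
#3=i depends on [0:o]
#4=c depends on [2:a, 3:i]
#5=i depends on [4:c]
#6=a depends on [4:c]
sources: [0:o]
N(rest) = Σ N(rest − s) over sources s of rest; N(one piece) = 1:
  size 1 → [5]=1  [6]=1
  size 2 → [5,6]=2
  size 3 → [4,5,6]=2
  size 4 → [2,4,5,6]=2  [3,4,5,6]=2
  size 5 → [1,2,4,5,6]=2  [2,3,4,5,6]=4
  first=0(o) contributes 6

6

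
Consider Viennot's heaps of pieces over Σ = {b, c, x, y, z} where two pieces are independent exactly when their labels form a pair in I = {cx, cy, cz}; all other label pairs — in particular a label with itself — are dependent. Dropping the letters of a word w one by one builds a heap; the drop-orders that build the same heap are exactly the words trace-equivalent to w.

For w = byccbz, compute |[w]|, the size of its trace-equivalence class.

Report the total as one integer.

#0=b has no predecessor
#1=y depends on [0:b]
#2=c depends on [0:b]
#3=c depends on [2:c]
#4=b depends on [1:y, 3:c]
#5=z depends on [4:b]
sources: [0:b]
N(rest) = Σ N(rest − s) over sources s of rest; N(one piece) = 1:
  size 1 → [5]=1
  size 2 → [4,5]=1
  size 3 → [1,4,5]=1  [3,4,5]=1
  size 4 → [1,3,4,5]=2  [2,3,4,5]=1
  first=0(b) contributes 3

3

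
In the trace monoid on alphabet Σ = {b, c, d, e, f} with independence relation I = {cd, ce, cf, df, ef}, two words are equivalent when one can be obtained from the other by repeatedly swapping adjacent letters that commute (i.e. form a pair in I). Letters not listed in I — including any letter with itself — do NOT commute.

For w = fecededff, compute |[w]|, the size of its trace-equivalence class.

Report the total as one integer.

0(f) covers ∅
1(e) covers ∅
2(c) covers ∅
3(e) covers 1:e
4(d) covers 3:e
5(e) covers 4:d
6(d) covers 5:e
7(f) covers 0:f
8(f) covers 7:f
floor of heap: 0:f, 1:e, 2:c
completions by unplaced set U, small U first (add the entries for U minus each lowest piece of U):
  |U|=1: {2}:1  {6}:1  {8}:1
  |U|=2: {2,6}:2  {2,8}:2  {5,6}:1  {6,8}:2  {7,8}:1
  |U|=3: {0,7,8}:1  {2,5,6}:3  {2,6,8}:6  {2,7,8}:3  {4,5,6}:1  {5,6,8}:3  {6,7,8}:3
  |U|=4: {0,2,7,8}:4  {0,6,7,8}:4  {2,4,5,6}:4  {2,5,6,8}:12  {2,6,7,8}:12  {3,4,5,6}:1  {4,5,6,8}:4  {5,6,7,8}:6
  |U|=5: {0,2,6,7,8}:20  {0,5,6,7,8}:10  {1,3,4,5,6}:1  {2,3,4,5,6}:5  {2,4,5,6,8}:20  {2,5,6,7,8}:30  {3,4,5,6,8}:5  {4,5,6,7,8}:10
  |U|=6: {0,2,5,6,7,8}:60  {0,4,5,6,7,8}:20  {1,2,3,4,5,6}:6  {1,3,4,5,6,8}:6  {2,3,4,5,6,8}:30  {2,4,5,6,7,8}:60  {3,4,5,6,7,8}:15
  |U|=7: {0,2,4,5,6,7,8}:140  {0,3,4,5,6,7,8}:35  {1,2,3,4,5,6,8}:42  {1,3,4,5,6,7,8}:21  {2,3,4,5,6,7,8}:105
  start at 0(f): 168
  start at 1(e): 280
  start at 2(c): 56
sum over floor = 504

504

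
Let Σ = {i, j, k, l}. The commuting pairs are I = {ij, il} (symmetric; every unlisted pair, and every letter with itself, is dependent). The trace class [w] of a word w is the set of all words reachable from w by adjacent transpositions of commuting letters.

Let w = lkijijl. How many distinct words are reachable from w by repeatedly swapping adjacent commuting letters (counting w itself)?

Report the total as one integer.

piece 0:l — minimal
piece 1:k rests on {0:l}
piece 2:i rests on {1:k}
piece 3:j rests on {1:k}
piece 4:i rests on {2:i}
piece 5:j rests on {3:j}
piece 6:l rests on {5:j}
minimal pieces: {0:l}
ways to finish when only these pieces remain (= sum over removing one remaining piece with nothing left below it):
  1 left: {4}→1  {6}→1
  2 left: {2,4}→1  {4,6}→2  {5,6}→1
  3 left: {2,4,6}→3  {3,5,6}→1  {4,5,6}→3
  4 left: {2,4,5,6}→6  {3,4,5,6}→4
  5 left: {2,3,4,5,6}→10
  placing 0:l first → 10 extensions

10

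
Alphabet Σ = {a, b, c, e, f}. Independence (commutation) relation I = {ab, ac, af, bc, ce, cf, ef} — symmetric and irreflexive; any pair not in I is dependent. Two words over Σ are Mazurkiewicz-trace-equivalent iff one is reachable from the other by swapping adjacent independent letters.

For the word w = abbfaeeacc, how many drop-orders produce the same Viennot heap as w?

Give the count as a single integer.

drop 0:a onto floor
drop 1:b onto floor
drop 2:b onto {1:b}
drop 3:f onto {2:b}
drop 4:a onto {0:a}
drop 5:e onto {2:b, 4:a}
drop 6:e onto {5:e}
drop 7:a onto {6:e}
drop 8:c onto floor
drop 9:c onto {8:c}
ground layer = {0:a, 1:b, 8:c}
drop-orders for the pieces not yet dropped (sum over which currently-grounded one goes next):
  1 to go: {3} 1  {7} 1  {9} 1
  2 to go: {3,7} 2  {3,9} 2  {6,7} 1  {7,9} 2  {8,9} 1
  3 to go: {3,6,7} 3  {3,7,9} 6  {3,8,9} 3  {5,6,7} 1  {6,7,9} 3  {7,8,9} 3
  4 to go: {3,5,6,7} 4  {3,6,7,9} 12  {3,7,8,9} 12  {4,5,6,7} 1  {5,6,7,9} 4  {6,7,8,9} 6
  5 to go: {0,4,5,6,7} 1  {2,3,5,6,7} 4  {3,4,5,6,7} 5  {3,5,6,7,9} 20  {3,6,7,8,9} 30  {4,5,6,7,9} 5  {5,6,7,8,9} 10
  6 to go: {0,3,4,5,6,7} 6  {0,4,5,6,7,9} 6  {1,2,3,5,6,7} 4  {2,3,4,5,6,7} 9  {2,3,5,6,7,9} 24  {3,4,5,6,7,9} 30  {3,5,6,7,8,9} 60  {4,5,6,7,8,9} 15
  7 to go: {0,2,3,4,5,6,7} 15  {0,3,4,5,6,7,9} 42  {0,4,5,6,7,8,9} 21  {1,2,3,4,5,6,7} 13  {1,2,3,5,6,7,9} 28  {2,3,4,5,6,7,9} 63  {2,3,5,6,7,8,9} 84  {3,4,5,6,7,8,9} 105
  8 to go: {0,1,2,3,4,5,6,7} 28  {0,2,3,4,5,6,7,9} 120  {0,3,4,5,6,7,8,9} 168  {1,2,3,4,5,6,7,9} 104  {1,2,3,5,6,7,8,9} 112  {2,3,4,5,6,7,8,9} 252
  if 0:a drops first: 468 orders
  if 1:b drops first: 540 orders
  if 8:c drops first: 252 orders
heap linearizations: 1260

1260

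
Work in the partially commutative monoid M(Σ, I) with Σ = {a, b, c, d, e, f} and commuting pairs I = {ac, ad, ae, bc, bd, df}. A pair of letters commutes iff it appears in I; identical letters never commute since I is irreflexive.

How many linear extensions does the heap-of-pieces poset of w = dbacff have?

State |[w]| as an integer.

6

piece 0:d — minimal
piece 1:b — minimal
piece 2:a rests on {1:b}
piece 3:c rests on {0:d}
piece 4:f rests on {2:a, 3:c}
piece 5:f rests on {4:f}
minimal pieces: {0:d, 1:b}
ways to finish when only these pieces remain (= sum over removing one remaining piece with nothing left below it):
  1 left: {5}→1
  2 left: {4,5}→1
  3 left: {2,4,5}→1  {3,4,5}→1
  4 left: {0,3,4,5}→1  {1,2,4,5}→1  {2,3,4,5}→2
  placing 0:d first → 3 extensions
  placing 1:b first → 3 extensions
total linear extensions = 6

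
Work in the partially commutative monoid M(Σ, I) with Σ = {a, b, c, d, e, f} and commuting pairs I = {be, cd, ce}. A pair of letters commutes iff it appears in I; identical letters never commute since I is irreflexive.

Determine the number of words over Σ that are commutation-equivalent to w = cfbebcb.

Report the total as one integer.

5

piece 0:c — minimal
piece 1:f rests on {0:c}
piece 2:b rests on {1:f}
piece 3:e rests on {1:f}
piece 4:b rests on {2:b}
piece 5:c rests on {4:b}
piece 6:b rests on {5:c}
minimal pieces: {0:c}
ways to finish when only these pieces remain (= sum over removing one remaining piece with nothing left below it):
  1 left: {3}→1  {6}→1
  2 left: {3,6}→2  {5,6}→1
  3 left: {3,5,6}→3  {4,5,6}→1
  4 left: {2,4,5,6}→1  {3,4,5,6}→4
  5 left: {2,3,4,5,6}→5
  placing 0:c first → 5 extensions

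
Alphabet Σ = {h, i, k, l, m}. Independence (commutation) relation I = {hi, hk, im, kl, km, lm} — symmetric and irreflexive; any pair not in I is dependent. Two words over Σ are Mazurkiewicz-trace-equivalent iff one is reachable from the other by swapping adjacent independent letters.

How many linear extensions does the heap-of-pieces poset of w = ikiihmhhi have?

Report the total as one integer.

#0=i has no predecessor
#1=k depends on [0:i]
#2=i depends on [1:k]
#3=i depends on [2:i]
#4=h has no predecessor
#5=m depends on [4:h]
#6=h depends on [5:m]
#7=h depends on [6:h]
#8=i depends on [3:i]
sources: [0:i, 4:h]
N(rest) = Σ N(rest − s) over sources s of rest; N(one piece) = 1:
  size 1 → [7]=1  [8]=1
  size 2 → [3,8]=1  [6,7]=1  [7,8]=2
  size 3 → [2,3,8]=1  [3,7,8]=3  [5,6,7]=1  [6,7,8]=3
  size 4 → [1,2,3,8]=1  [2,3,7,8]=4  [3,6,7,8]=6  [4,5,6,7]=1  [5,6,7,8]=4
  size 5 → [0,1,2,3,8]=1  [1,2,3,7,8]=5  [2,3,6,7,8]=10  [3,5,6,7,8]=10  [4,5,6,7,8]=5
  size 6 → [0,1,2,3,7,8]=6  [1,2,3,6,7,8]=15  [2,3,5,6,7,8]=20  [3,4,5,6,7,8]=15
  size 7 → [0,1,2,3,6,7,8]=21  [1,2,3,5,6,7,8]=35  [2,3,4,5,6,7,8]=35
  first=0(i) contributes 70
  first=4(h) contributes 56
|[w]| = 126

126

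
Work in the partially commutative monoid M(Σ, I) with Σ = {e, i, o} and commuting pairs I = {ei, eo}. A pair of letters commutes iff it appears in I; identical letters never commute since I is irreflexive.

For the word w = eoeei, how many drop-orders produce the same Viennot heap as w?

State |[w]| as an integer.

#0=e has no predecessor
#1=o has no predecessor
#2=e depends on [0:e]
#3=e depends on [2:e]
#4=i depends on [1:o]
sources: [0:e, 1:o]
N(rest) = Σ N(rest − s) over sources s of rest; N(one piece) = 1:
  size 1 → [3]=1  [4]=1
  size 2 → [1,4]=1  [2,3]=1  [3,4]=2
  size 3 → [0,2,3]=1  [1,3,4]=3  [2,3,4]=3
  first=0(e) contributes 6
  first=1(o) contributes 4
|[w]| = 10

10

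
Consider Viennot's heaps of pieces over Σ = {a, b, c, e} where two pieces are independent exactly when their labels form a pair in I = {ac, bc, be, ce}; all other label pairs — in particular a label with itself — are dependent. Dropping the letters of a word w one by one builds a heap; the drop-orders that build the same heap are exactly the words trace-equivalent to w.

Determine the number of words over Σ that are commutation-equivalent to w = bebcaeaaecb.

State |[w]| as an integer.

330

drop 0:b onto floor
drop 1:e onto floor
drop 2:b onto {0:b}
drop 3:c onto floor
drop 4:a onto {1:e, 2:b}
drop 5:e onto {4:a}
drop 6:a onto {5:e}
drop 7:a onto {6:a}
drop 8:e onto {7:a}
drop 9:c onto {3:c}
drop 10:b onto {7:a}
ground layer = {0:b, 1:e, 3:c}
drop-orders for the pieces not yet dropped (sum over which currently-grounded one goes next):
  1 to go: {8} 1  {9} 1  {10} 1
  2 to go: {3,9} 1  {8,9} 2  {8,10} 2  {9,10} 2
  3 to go: {3,8,9} 3  {3,9,10} 3  {7,8,10} 2  {8,9,10} 6
  4 to go: {3,8,9,10} 12  {6,7,8,10} 2  {7,8,9,10} 8
  5 to go: {3,7,8,9,10} 20  {5,6,7,8,10} 2  {6,7,8,9,10} 10
  6 to go: {3,6,7,8,9,10} 30  {4,5,6,7,8,10} 2  {5,6,7,8,9,10} 12
  7 to go: {1,4,5,6,7,8,10} 2  {2,4,5,6,7,8,10} 2  {3,5,6,7,8,9,10} 42  {4,5,6,7,8,9,10} 14
  8 to go: {0,2,4,5,6,7,8,10} 2  {1,2,4,5,6,7,8,10} 4  {1,4,5,6,7,8,9,10} 16  {2,4,5,6,7,8,9,10} 16  {3,4,5,6,7,8,9,10} 56
  9 to go: {0,1,2,4,5,6,7,8,10} 6  {0,2,4,5,6,7,8,9,10} 18  {1,2,4,5,6,7,8,9,10} 36  {1,3,4,5,6,7,8,9,10} 72  {2,3,4,5,6,7,8,9,10} 72
  if 0:b drops first: 180 orders
  if 1:e drops first: 90 orders
  if 3:c drops first: 60 orders
heap linearizations: 330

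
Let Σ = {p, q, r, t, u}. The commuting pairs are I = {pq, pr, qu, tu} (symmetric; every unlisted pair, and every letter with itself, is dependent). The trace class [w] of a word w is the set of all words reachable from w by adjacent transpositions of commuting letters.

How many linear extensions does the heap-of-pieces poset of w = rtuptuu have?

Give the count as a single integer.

piece 0:r — minimal
piece 1:t rests on {0:r}
piece 2:u rests on {0:r}
piece 3:p rests on {1:t, 2:u}
piece 4:t rests on {3:p}
piece 5:u rests on {3:p}
piece 6:u rests on {5:u}
minimal pieces: {0:r}
ways to finish when only these pieces remain (= sum over removing one remaining piece with nothing left below it):
  1 left: {4}→1  {6}→1
  2 left: {4,6}→2  {5,6}→1
  3 left: {4,5,6}→3
  4 left: {3,4,5,6}→3
  5 left: {1,3,4,5,6}→3  {2,3,4,5,6}→3
  placing 0:r first → 6 extensions

6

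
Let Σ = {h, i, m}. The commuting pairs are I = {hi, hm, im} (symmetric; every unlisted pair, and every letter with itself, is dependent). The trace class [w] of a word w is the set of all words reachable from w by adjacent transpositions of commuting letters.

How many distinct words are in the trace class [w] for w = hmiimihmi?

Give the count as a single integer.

#0=h has no predecessor
#1=m has no predecessor
#2=i has no predecessor
#3=i depends on [2:i]
#4=m depends on [1:m]
#5=i depends on [3:i]
#6=h depends on [0:h]
#7=m depends on [4:m]
#8=i depends on [5:i]
sources: [0:h, 1:m, 2:i]
N(rest) = Σ N(rest − s) over sources s of rest; N(one piece) = 1:
  size 1 → [6]=1  [7]=1  [8]=1
  size 2 → [0,6]=1  [4,7]=1  [5,8]=1  [6,7]=2  [6,8]=2  [7,8]=2
  size 3 → [0,6,7]=3  [0,6,8]=3  [1,4,7]=1  [3,5,8]=1  [4,6,7]=3  [4,7,8]=3  [5,6,8]=3  [5,7,8]=3  [6,7,8]=6
  size 4 → [0,4,6,7]=6  [0,5,6,8]=6  [0,6,7,8]=12  [1,4,6,7]=4  [1,4,7,8]=4  [2,3,5,8]=1  [3,5,6,8]=4  [3,5,7,8]=4  [4,5,7,8]=6  [4,6,7,8]=12  [5,6,7,8]=12
  size 5 → [0,1,4,6,7]=10  [0,3,5,6,8]=10  [0,4,6,7,8]=30  [0,5,6,7,8]=30  [1,4,5,7,8]=10  [1,4,6,7,8]=20  [2,3,5,6,8]=5  [2,3,5,7,8]=5  [3,4,5,7,8]=10  [3,5,6,7,8]=20  [4,5,6,7,8]=30
  size 6 → [0,1,4,6,7,8]=60  [0,2,3,5,6,8]=15  [0,3,5,6,7,8]=60  [0,4,5,6,7,8]=90  [1,3,4,5,7,8]=20  [1,4,5,6,7,8]=60  [2,3,4,5,7,8]=15  [2,3,5,6,7,8]=30  [3,4,5,6,7,8]=60
  size 7 → [0,1,4,5,6,7,8]=210  [0,2,3,5,6,7,8]=105  [0,3,4,5,6,7,8]=210  [1,2,3,4,5,7,8]=35  [1,3,4,5,6,7,8]=140  [2,3,4,5,6,7,8]=105
  first=0(h) contributes 280
  first=1(m) contributes 420
  first=2(i) contributes 560
|[w]| = 1260

1260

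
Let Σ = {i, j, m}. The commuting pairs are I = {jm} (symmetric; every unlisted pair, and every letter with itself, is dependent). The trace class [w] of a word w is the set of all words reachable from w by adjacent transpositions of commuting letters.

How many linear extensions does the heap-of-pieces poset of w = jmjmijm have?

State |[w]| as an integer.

#0=j has no predecessor
#1=m has no predecessor
#2=j depends on [0:j]
#3=m depends on [1:m]
#4=i depends on [2:j, 3:m]
#5=j depends on [4:i]
#6=m depends on [4:i]
sources: [0:j, 1:m]
N(rest) = Σ N(rest − s) over sources s of rest; N(one piece) = 1:
  size 1 → [5]=1  [6]=1
  size 2 → [5,6]=2
  size 3 → [4,5,6]=2
  size 4 → [2,4,5,6]=2  [3,4,5,6]=2
  size 5 → [0,2,4,5,6]=2  [1,3,4,5,6]=2  [2,3,4,5,6]=4
  first=0(j) contributes 6
  first=1(m) contributes 6
|[w]| = 12

12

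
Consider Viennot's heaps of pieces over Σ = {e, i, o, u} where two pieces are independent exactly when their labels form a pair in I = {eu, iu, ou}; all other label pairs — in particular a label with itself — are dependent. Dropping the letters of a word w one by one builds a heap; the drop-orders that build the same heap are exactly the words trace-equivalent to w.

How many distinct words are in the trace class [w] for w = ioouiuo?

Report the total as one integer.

drop 0:i onto floor
drop 1:o onto {0:i}
drop 2:o onto {1:o}
drop 3:u onto floor
drop 4:i onto {2:o}
drop 5:u onto {3:u}
drop 6:o onto {4:i}
ground layer = {0:i, 3:u}
drop-orders for the pieces not yet dropped (sum over which currently-grounded one goes next):
  1 to go: {5} 1  {6} 1
  2 to go: {3,5} 1  {4,6} 1  {5,6} 2
  3 to go: {2,4,6} 1  {3,5,6} 3  {4,5,6} 3
  4 to go: {1,2,4,6} 1  {2,4,5,6} 4  {3,4,5,6} 6
  5 to go: {0,1,2,4,6} 1  {1,2,4,5,6} 5  {2,3,4,5,6} 10
  if 0:i drops first: 15 orders
  if 3:u drops first: 6 orders
heap linearizations: 21

21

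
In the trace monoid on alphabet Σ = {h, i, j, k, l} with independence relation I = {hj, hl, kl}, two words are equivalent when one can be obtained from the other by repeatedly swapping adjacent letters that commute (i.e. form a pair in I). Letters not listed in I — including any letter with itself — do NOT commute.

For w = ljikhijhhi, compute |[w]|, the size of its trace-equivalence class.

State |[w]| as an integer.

3

drop 0:l onto floor
drop 1:j onto {0:l}
drop 2:i onto {1:j}
drop 3:k onto {2:i}
drop 4:h onto {3:k}
drop 5:i onto {4:h}
drop 6:j onto {5:i}
drop 7:h onto {5:i}
drop 8:h onto {7:h}
drop 9:i onto {6:j, 8:h}
ground layer = {0:l}
drop-orders for the pieces not yet dropped (sum over which currently-grounded one goes next):
  1 to go: {9} 1
  2 to go: {6,9} 1  {8,9} 1
  3 to go: {6,8,9} 2  {7,8,9} 1
  4 to go: {6,7,8,9} 3
  5 to go: {5,6,7,8,9} 3
  6 to go: {4,5,6,7,8,9} 3
  7 to go: {3,4,5,6,7,8,9} 3
  8 to go: {2,3,4,5,6,7,8,9} 3
  if 0:l drops first: 3 orders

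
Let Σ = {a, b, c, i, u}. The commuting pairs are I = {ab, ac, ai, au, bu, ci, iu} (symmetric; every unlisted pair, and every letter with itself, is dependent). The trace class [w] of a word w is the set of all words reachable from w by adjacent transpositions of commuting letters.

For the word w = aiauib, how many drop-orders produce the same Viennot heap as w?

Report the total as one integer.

60

#0=a has no predecessor
#1=i has no predecessor
#2=a depends on [0:a]
#3=u has no predecessor
#4=i depends on [1:i]
#5=b depends on [4:i]
sources: [0:a, 1:i, 3:u]
N(rest) = Σ N(rest − s) over sources s of rest; N(one piece) = 1:
  size 1 → [2]=1  [3]=1  [5]=1
  size 2 → [0,2]=1  [2,3]=2  [2,5]=2  [3,5]=2  [4,5]=1
  size 3 → [0,2,3]=3  [0,2,5]=3  [1,4,5]=1  [2,3,5]=6  [2,4,5]=3  [3,4,5]=3
  size 4 → [0,2,3,5]=12  [0,2,4,5]=6  [1,2,4,5]=4  [1,3,4,5]=4  [2,3,4,5]=12
  first=0(a) contributes 20
  first=1(i) contributes 30
  first=3(u) contributes 10
|[w]| = 60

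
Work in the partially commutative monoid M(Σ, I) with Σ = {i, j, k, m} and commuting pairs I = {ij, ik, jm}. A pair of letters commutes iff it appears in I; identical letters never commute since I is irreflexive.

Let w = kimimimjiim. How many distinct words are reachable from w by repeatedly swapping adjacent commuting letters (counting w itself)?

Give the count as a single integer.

19

#0=k has no predecessor
#1=i has no predecessor
#2=m depends on [0:k, 1:i]
#3=i depends on [2:m]
#4=m depends on [3:i]
#5=i depends on [4:m]
#6=m depends on [5:i]
#7=j depends on [0:k]
#8=i depends on [6:m]
#9=i depends on [8:i]
#10=m depends on [9:i]
sources: [0:k, 1:i]
N(rest) = Σ N(rest − s) over sources s of rest; N(one piece) = 1:
  size 1 → [7]=1  [10]=1
  size 2 → [7,10]=2  [9,10]=1
  size 3 → [7,9,10]=3  [8,9,10]=1
  size 4 → [6,8,9,10]=1  [7,8,9,10]=4
  size 5 → [5,6,8,9,10]=1  [6,7,8,9,10]=5
  size 6 → [4,5,6,8,9,10]=1  [5,6,7,8,9,10]=6
  size 7 → [3,4,5,6,8,9,10]=1  [4,5,6,7,8,9,10]=7
  size 8 → [2,3,4,5,6,8,9,10]=1  [3,4,5,6,7,8,9,10]=8
  size 9 → [1,2,3,4,5,6,8,9,10]=1  [2,3,4,5,6,7,8,9,10]=9
  first=0(k) contributes 10
  first=1(i) contributes 9
|[w]| = 19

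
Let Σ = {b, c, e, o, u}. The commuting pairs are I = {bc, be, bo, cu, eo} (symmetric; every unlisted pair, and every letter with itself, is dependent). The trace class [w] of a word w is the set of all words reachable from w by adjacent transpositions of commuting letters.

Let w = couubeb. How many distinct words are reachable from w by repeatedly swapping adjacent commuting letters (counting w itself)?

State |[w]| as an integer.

3

0(c) covers ∅
1(o) covers 0:c
2(u) covers 1:o
3(u) covers 2:u
4(b) covers 3:u
5(e) covers 3:u
6(b) covers 4:b
floor of heap: 0:c
completions by unplaced set U, small U first (add the entries for U minus each lowest piece of U):
  |U|=1: {5}:1  {6}:1
  |U|=2: {4,6}:1  {5,6}:2
  |U|=3: {4,5,6}:3
  |U|=4: {3,4,5,6}:3
  |U|=5: {2,3,4,5,6}:3
  start at 0(c): 3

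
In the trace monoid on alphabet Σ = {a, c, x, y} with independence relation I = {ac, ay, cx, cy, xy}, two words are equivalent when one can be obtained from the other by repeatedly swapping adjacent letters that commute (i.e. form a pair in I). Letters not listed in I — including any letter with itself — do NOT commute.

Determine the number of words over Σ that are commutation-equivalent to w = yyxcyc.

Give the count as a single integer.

60

0(y) covers ∅
1(y) covers 0:y
2(x) covers ∅
3(c) covers ∅
4(y) covers 1:y
5(c) covers 3:c
floor of heap: 0:y, 2:x, 3:c
completions by unplaced set U, small U first (add the entries for U minus each lowest piece of U):
  |U|=1: {2}:1  {4}:1  {5}:1
  |U|=2: {1,4}:1  {2,4}:2  {2,5}:2  {3,5}:1  {4,5}:2
  |U|=3: {0,1,4}:1  {1,2,4}:3  {1,4,5}:3  {2,3,5}:3  {2,4,5}:6  {3,4,5}:3
  |U|=4: {0,1,2,4}:4  {0,1,4,5}:4  {1,2,4,5}:12  {1,3,4,5}:6  {2,3,4,5}:12
  start at 0(y): 30
  start at 2(x): 10
  start at 3(c): 20
sum over floor = 60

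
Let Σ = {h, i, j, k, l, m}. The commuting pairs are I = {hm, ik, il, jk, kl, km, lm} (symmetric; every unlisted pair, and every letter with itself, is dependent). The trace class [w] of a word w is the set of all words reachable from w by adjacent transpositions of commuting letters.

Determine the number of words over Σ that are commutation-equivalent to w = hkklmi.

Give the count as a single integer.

42

#0=h has no predecessor
#1=k depends on [0:h]
#2=k depends on [1:k]
#3=l depends on [0:h]
#4=m has no predecessor
#5=i depends on [0:h, 4:m]
sources: [0:h, 4:m]
N(rest) = Σ N(rest − s) over sources s of rest; N(one piece) = 1:
  size 1 → [2]=1  [3]=1  [5]=1
  size 2 → [1,2]=1  [2,3]=2  [2,5]=2  [3,5]=2  [4,5]=1
  size 3 → [1,2,3]=3  [1,2,5]=3  [2,3,5]=6  [2,4,5]=3  [3,4,5]=3
  size 4 → [1,2,3,5]=12  [1,2,4,5]=6  [2,3,4,5]=12
  first=0(h) contributes 30
  first=4(m) contributes 12
|[w]| = 42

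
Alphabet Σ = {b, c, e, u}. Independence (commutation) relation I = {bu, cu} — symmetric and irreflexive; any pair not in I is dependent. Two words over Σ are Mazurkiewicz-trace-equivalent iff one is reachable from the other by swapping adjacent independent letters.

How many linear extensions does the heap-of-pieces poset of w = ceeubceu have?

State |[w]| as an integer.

drop 0:c onto floor
drop 1:e onto {0:c}
drop 2:e onto {1:e}
drop 3:u onto {2:e}
drop 4:b onto {2:e}
drop 5:c onto {4:b}
drop 6:e onto {3:u, 5:c}
drop 7:u onto {6:e}
ground layer = {0:c}
drop-orders for the pieces not yet dropped (sum over which currently-grounded one goes next):
  1 to go: {7} 1
  2 to go: {6,7} 1
  3 to go: {3,6,7} 1  {5,6,7} 1
  4 to go: {3,5,6,7} 2  {4,5,6,7} 1
  5 to go: {3,4,5,6,7} 3
  6 to go: {2,3,4,5,6,7} 3
  if 0:c drops first: 3 orders

3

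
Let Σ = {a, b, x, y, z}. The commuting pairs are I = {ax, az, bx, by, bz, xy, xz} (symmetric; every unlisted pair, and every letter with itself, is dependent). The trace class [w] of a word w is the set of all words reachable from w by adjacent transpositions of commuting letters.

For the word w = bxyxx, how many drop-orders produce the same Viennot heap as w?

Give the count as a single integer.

#0=b has no predecessor
#1=x has no predecessor
#2=y has no predecessor
#3=x depends on [1:x]
#4=x depends on [3:x]
sources: [0:b, 1:x, 2:y]
N(rest) = Σ N(rest − s) over sources s of rest; N(one piece) = 1:
  size 1 → [0]=1  [2]=1  [4]=1
  size 2 → [0,2]=2  [0,4]=2  [2,4]=2  [3,4]=1
  size 3 → [0,2,4]=6  [0,3,4]=3  [1,3,4]=1  [2,3,4]=3
  first=0(b) contributes 4
  first=1(x) contributes 12
  first=2(y) contributes 4
|[w]| = 20

20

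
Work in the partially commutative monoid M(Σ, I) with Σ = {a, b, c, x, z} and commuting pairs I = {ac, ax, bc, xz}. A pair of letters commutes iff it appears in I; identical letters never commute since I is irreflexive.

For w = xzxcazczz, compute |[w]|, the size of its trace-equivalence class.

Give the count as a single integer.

9

drop 0:x onto floor
drop 1:z onto floor
drop 2:x onto {0:x}
drop 3:c onto {1:z, 2:x}
drop 4:a onto {1:z}
drop 5:z onto {3:c, 4:a}
drop 6:c onto {5:z}
drop 7:z onto {6:c}
drop 8:z onto {7:z}
ground layer = {0:x, 1:z}
drop-orders for the pieces not yet dropped (sum over which currently-grounded one goes next):
  1 to go: {8} 1
  2 to go: {7,8} 1
  3 to go: {6,7,8} 1
  4 to go: {5,6,7,8} 1
  5 to go: {3,5,6,7,8} 1  {4,5,6,7,8} 1
  6 to go: {2,3,5,6,7,8} 1  {3,4,5,6,7,8} 2
  7 to go: {0,2,3,5,6,7,8} 1  {1,3,4,5,6,7,8} 2  {2,3,4,5,6,7,8} 3
  if 0:x drops first: 5 orders
  if 1:z drops first: 4 orders
heap linearizations: 9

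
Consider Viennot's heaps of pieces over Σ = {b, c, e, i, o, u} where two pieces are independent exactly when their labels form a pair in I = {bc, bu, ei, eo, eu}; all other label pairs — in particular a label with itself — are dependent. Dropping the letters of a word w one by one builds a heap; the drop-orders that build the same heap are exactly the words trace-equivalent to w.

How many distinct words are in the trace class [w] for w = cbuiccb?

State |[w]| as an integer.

0(c) covers ∅
1(b) covers ∅
2(u) covers 0:c
3(i) covers 1:b, 2:u
4(c) covers 3:i
5(c) covers 4:c
6(b) covers 3:i
floor of heap: 0:c, 1:b
completions by unplaced set U, small U first (add the entries for U minus each lowest piece of U):
  |U|=1: {5}:1  {6}:1
  |U|=2: {4,5}:1  {5,6}:2
  |U|=3: {4,5,6}:3
  |U|=4: {3,4,5,6}:3
  |U|=5: {1,3,4,5,6}:3  {2,3,4,5,6}:3
  start at 0(c): 6
  start at 1(b): 3
sum over floor = 9

9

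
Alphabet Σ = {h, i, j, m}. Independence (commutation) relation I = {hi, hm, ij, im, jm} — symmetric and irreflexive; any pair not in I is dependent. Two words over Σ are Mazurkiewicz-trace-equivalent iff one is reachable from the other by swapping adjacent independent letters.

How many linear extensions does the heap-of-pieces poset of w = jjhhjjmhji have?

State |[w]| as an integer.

90

piece 0:j — minimal
piece 1:j rests on {0:j}
piece 2:h rests on {1:j}
piece 3:h rests on {2:h}
piece 4:j rests on {3:h}
piece 5:j rests on {4:j}
piece 6:m — minimal
piece 7:h rests on {5:j}
piece 8:j rests on {7:h}
piece 9:i — minimal
minimal pieces: {0:j, 6:m, 9:i}
ways to finish when only these pieces remain (= sum over removing one remaining piece with nothing left below it):
  1 left: {6}→1  {8}→1  {9}→1
  2 left: {6,8}→2  {6,9}→2  {7,8}→1  {8,9}→2
  3 left: {5,7,8}→1  {6,7,8}→3  {6,8,9}→6  {7,8,9}→3
  4 left: {4,5,7,8}→1  {5,6,7,8}→4  {5,7,8,9}→4  {6,7,8,9}→12
  5 left: {3,4,5,7,8}→1  {4,5,6,7,8}→5  {4,5,7,8,9}→5  {5,6,7,8,9}→20
  6 left: {2,3,4,5,7,8}→1  {3,4,5,6,7,8}→6  {3,4,5,7,8,9}→6  {4,5,6,7,8,9}→30
  7 left: {1,2,3,4,5,7,8}→1  {2,3,4,5,6,7,8}→7  {2,3,4,5,7,8,9}→7  {3,4,5,6,7,8,9}→42
  8 left: {0,1,2,3,4,5,7,8}→1  {1,2,3,4,5,6,7,8}→8  {1,2,3,4,5,7,8,9}→8  {2,3,4,5,6,7,8,9}→56
  placing 0:j first → 72 extensions
  placing 6:m first → 9 extensions
  placing 9:i first → 9 extensions
total linear extensions = 90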